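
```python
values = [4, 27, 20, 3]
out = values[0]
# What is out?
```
Trace:
  values=[4, 27, 20, 3]
  values=[4, 27, 20, 3], out=4

Final answer: 4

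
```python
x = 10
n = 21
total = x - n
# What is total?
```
Trace:
  x=10
  x=10, n=21
  x=10, n=21, total=-11

Final answer: -11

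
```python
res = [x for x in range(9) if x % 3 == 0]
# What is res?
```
Trace:
  x=0
  x=1
  x=2
  x=3
  x=4
  x=5
  x=6
  x=7
  x=8
  res=[0, 3, 6]

Final answer: [0, 3, 6]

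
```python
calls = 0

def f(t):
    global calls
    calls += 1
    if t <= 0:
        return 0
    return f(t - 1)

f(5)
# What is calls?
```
Call trace:
f(t=5)
  f(t=4)
    f(t=3)
      f(t=2)
        f(t=1)
          f(t=0)
          -> return 0
        -> return 0
      -> return 0
    -> return 0
  -> return 0
-> return 0

calls is incremented once per call. f is entered once for each t = 5, 4, 3, 2, 1, 0 (the t <= 0 call returns without recursing), i.e. 5 + 1 calls.
calls = 6

Final answer: 6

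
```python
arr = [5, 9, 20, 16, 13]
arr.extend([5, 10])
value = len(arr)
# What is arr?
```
Trace:
  arr=[5, 9, 20, 16, 13]
  arr=[5, 9, 20, 16, 13, 5, 10]
  arr=[5, 9, 20, 16, 13, 5, 10], value=7

Final answer: [5, 9, 20, 16, 13, 5, 10]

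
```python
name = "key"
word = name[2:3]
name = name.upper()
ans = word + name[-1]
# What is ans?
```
Trace:
  name='key'
  name='key', word='y'
  name='KEY', word='y'
  name='KEY', word='y', ans='yY'

Final answer: 'yY'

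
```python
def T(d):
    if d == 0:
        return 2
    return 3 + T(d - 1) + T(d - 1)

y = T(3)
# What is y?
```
Call trace (a repeated sub-call is expanded the first time; later identical calls just restate its return value):
T(d=3)
  T(d=2)
    T(d=1)
      T(d=0)
      -> return 2
      T(d=0)
      -> return 2
    -> return 7
    T(d=1) -> return 7  (same call as traced above)
  -> return 17
  T(d=2) -> return 17  (same call as traced above)
-> return 37

Final answer: 37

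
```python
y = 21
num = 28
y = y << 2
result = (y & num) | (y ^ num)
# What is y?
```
Trace:
  y=21
  y=21, num=28
  y=84, num=28
  y=84, num=28, result=92

Final answer: 84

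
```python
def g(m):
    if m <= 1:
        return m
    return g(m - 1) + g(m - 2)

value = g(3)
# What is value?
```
Call trace:
g(m=3)
  g(m=2)
    g(m=1)
    -> return 1
    g(m=0)
    -> return 0
  -> return 1
  g(m=1)
  -> return 1
-> return 2

Final answer: 2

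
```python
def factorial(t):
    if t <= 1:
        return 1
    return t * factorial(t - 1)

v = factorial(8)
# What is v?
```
Call trace:
factorial(t=8)
  factorial(t=7)
    factorial(t=6)
      factorial(t=5)
        factorial(t=4)
          factorial(t=3)
            factorial(t=2)
              factorial(t=1)
              -> return 1
            -> return 2
          -> return 6
        -> return 24
      -> return 120
    -> return 720
  -> return 5040
-> return 40320

Final answer: 40320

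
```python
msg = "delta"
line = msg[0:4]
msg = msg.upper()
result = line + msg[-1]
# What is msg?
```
Trace:
  msg='delta'
  msg='delta', line='delt'
  msg='DELTA', line='delt'
  msg='DELTA', line='delt', result='deltA'

Final answer: 'DELTA'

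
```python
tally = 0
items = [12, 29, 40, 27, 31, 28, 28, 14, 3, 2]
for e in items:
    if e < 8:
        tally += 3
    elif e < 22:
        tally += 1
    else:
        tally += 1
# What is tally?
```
Trace:
  tally=0
  tally=1, e=12
  tally=2, e=29
  tally=3, e=40
  tally=4, e=27
  tally=5, e=31
  tally=6, e=28
  tally=7, e=28
  tally=8, e=14
  tally=11, e=3
  tally=14, e=2

Final answer: 14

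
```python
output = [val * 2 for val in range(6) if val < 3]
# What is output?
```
Trace:
  val=0
  val=1
  val=2
  val=3
  val=4
  val=5
  output=[0, 2, 4]

Final answer: [0, 2, 4]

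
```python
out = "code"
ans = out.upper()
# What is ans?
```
Trace:
  out='code'
  out='code', ans='CODE'

Final answer: 'CODE'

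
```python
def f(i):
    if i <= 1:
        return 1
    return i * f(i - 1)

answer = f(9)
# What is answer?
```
Call trace:
f(i=9)
  f(i=8)
    f(i=7)
      f(i=6)
        f(i=5)
          f(i=4)
            f(i=3)
              f(i=2)
                f(i=1)
                -> return 1
              -> return 2
            -> return 6
          -> return 24
        -> return 120
      -> return 720
    -> return 5040
  -> return 40320
-> return 362880

Final answer: 362880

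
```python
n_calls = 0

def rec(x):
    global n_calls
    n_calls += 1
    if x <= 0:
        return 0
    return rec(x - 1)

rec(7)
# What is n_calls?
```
Call trace:
rec(x=7)
  rec(x=6)
    rec(x=5)
      rec(x=4)
        rec(x=3)
          rec(x=2)
            rec(x=1)
              rec(x=0)
              -> return 0
            -> return 0
          -> return 0
        -> return 0
      -> return 0
    -> return 0
  -> return 0
-> return 0

n_calls is incremented once per call. rec is entered once for each x = 7, 6, 5, 4, 3, 2, 1, 0 (the x <= 0 call returns without recursing), i.e. 7 + 1 calls.
n_calls = 8

Final answer: 8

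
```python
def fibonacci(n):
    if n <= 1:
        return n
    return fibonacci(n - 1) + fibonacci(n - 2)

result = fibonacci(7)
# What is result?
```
Call trace (a repeated sub-call is expanded the first time; later identical calls just restate its return value):
fibonacci(n=7)
  fibonacci(n=6)
    fibonacci(n=5)
      fibonacci(n=4)
        fibonacci(n=3)
          fibonacci(n=2)
            fibonacci(n=1)
            -> return 1
            fibonacci(n=0)
            -> return 0
          -> return 1
          fibonacci(n=1)
          -> return 1
        -> return 2
        fibonacci(n=2) -> return 1  (same call as traced above)
      -> return 3
      fibonacci(n=3) -> return 2  (same call as traced above)
    -> return 5
    fibonacci(n=4) -> return 3  (same call as traced above)
  -> return 8
  fibonacci(n=5) -> return 5  (same call as traced above)
-> return 13

Final answer: 13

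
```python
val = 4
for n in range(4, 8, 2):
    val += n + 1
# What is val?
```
Trace:
  val=4
  val=9, n=4
  val=16, n=6

Final answer: 16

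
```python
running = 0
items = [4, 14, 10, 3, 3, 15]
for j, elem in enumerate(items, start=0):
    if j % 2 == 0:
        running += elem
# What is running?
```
Trace:
  running=0
  running=4, j=0, elem=4
  running=4, j=1, elem=14
  running=14, j=2, elem=10
  running=14, j=3, elem=3
  running=17, j=4, elem=3
  running=17, j=5, elem=15

Final answer: 17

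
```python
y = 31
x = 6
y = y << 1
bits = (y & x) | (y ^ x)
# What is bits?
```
Trace:
  y=31
  y=31, x=6
  y=62, x=6
  y=62, x=6, bits=62

Final answer: 62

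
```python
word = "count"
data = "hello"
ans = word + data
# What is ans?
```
Trace:
  word='count'
  word='count', data='hello'
  word='count', data='hello', ans='counthello'

Final answer: 'counthello'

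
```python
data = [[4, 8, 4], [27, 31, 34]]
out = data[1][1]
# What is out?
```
Trace:
  data=[[4, 8, 4], [27, 31, 34]]
  data=[[4, 8, 4], [27, 31, 34]], out=31

Final answer: 31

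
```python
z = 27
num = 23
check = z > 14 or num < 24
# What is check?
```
Trace:
  z=27
  z=27, num=23
  z=27, num=23, check=True

Final answer: True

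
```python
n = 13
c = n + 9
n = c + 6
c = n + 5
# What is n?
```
Trace:
  n=13
  n=13, c=22
  n=28, c=22
  n=28, c=33

Final answer: 28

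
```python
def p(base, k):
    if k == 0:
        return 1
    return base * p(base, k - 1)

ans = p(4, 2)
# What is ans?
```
Call trace:
p(base=4, k=2)
  p(base=4, k=1)
    p(base=4, k=0)
    -> return 1
  -> return 4
-> return 16

Final answer: 16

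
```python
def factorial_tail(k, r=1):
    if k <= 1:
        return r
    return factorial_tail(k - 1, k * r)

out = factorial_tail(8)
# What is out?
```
Call trace:
factorial_tail(k=8, r=1)
  factorial_tail(k=7, r=8)
    factorial_tail(k=6, r=56)
      factorial_tail(k=5, r=336)
        factorial_tail(k=4, r=1680)
          factorial_tail(k=3, r=6720)
            factorial_tail(k=2, r=20160)
              factorial_tail(k=1, r=40320)
              -> return 40320
            -> return 40320
          -> return 40320
        -> return 40320
      -> return 40320
    -> return 40320
  -> return 40320
-> return 40320

Final answer: 40320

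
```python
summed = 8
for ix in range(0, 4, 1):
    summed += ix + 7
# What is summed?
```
Trace:
  summed=8
  summed=15, ix=0
  summed=23, ix=1
  summed=32, ix=2
  summed=42, ix=3

Final answer: 42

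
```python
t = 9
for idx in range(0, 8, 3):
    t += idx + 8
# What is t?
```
Trace:
  t=9
  t=17, idx=0
  t=28, idx=3
  t=42, idx=6

Final answer: 42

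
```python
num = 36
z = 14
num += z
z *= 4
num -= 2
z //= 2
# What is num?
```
Trace:
  num=36
  num=36, z=14
  num=50, z=14
  num=50, z=56
  num=48, z=56
  num=48, z=28

Final answer: 48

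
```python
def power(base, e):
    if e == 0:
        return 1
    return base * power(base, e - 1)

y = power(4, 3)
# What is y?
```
Call trace:
power(base=4, e=3)
  power(base=4, e=2)
    power(base=4, e=1)
      power(base=4, e=0)
      -> return 1
    -> return 4
  -> return 16
-> return 64

Final answer: 64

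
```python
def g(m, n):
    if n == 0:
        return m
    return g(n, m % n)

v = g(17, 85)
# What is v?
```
Call trace:
g(m=17, n=85)
  g(m=85, n=17)
    g(m=17, n=0)
    -> return 17
  -> return 17
-> return 17

Final answer: 17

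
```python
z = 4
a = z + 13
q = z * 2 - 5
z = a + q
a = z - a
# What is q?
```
Trace:
  z=4
  z=4, a=17
  z=4, a=17, q=3
  z=20, a=17, q=3
  z=20, a=3, q=3

Final answer: 3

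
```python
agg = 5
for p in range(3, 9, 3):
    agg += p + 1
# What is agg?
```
Trace:
  agg=5
  agg=9, p=3
  agg=16, p=6

Final answer: 16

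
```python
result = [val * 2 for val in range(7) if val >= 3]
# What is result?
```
Trace:
  val=0
  val=1
  val=2
  val=3
  val=4
  val=5
  val=6
  result=[6, 8, 10, 12]

Final answer: [6, 8, 10, 12]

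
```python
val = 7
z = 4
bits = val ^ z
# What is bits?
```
Trace:
  val=7
  val=7, z=4
  val=7, z=4, bits=3

Final answer: 3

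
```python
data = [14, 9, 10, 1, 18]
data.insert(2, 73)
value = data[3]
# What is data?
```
Trace:
  data=[14, 9, 10, 1, 18]
  data=[14, 9, 73, 10, 1, 18]
  data=[14, 9, 73, 10, 1, 18], value=10

Final answer: [14, 9, 73, 10, 1, 18]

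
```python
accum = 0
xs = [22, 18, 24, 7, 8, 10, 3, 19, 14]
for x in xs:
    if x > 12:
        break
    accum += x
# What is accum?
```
Trace:
  accum=0
  accum=0, x=22

Final answer: 0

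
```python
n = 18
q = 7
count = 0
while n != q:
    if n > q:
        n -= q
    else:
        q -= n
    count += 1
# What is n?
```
Trace:
  n=18
  n=18, q=7
  n=18, q=7, count=0
  n=11, q=7, count=1
  n=4, q=7, count=2
  n=4, q=3, count=3
  n=1, q=3, count=4
  n=1, q=2, count=5
  n=1, q=1, count=6

Final answer: 1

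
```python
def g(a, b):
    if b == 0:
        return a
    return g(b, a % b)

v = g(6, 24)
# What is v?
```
Call trace:
g(a=6, b=24)
  g(a=24, b=6)
    g(a=6, b=0)
    -> return 6
  -> return 6
-> return 6

Final answer: 6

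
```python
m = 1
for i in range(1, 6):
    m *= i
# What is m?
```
Trace:
  m=1
  m=1, i=1
  m=2, i=2
  m=6, i=3
  m=24, i=4
  m=120, i=5

Final answer: 120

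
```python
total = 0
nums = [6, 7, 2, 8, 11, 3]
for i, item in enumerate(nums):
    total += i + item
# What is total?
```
Trace:
  total=0
  total=6, i=0, item=6
  total=14, i=1, item=7
  total=18, i=2, item=2
  total=29, i=3, item=8
  total=44, i=4, item=11
  total=52, i=5, item=3

Final answer: 52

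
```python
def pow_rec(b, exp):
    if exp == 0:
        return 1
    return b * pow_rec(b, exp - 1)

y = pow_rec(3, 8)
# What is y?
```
Call trace:
pow_rec(b=3, exp=8)
  pow_rec(b=3, exp=7)
    pow_rec(b=3, exp=6)
      pow_rec(b=3, exp=5)
        pow_rec(b=3, exp=4)
          pow_rec(b=3, exp=3)
            pow_rec(b=3, exp=2)
              pow_rec(b=3, exp=1)
                pow_rec(b=3, exp=0)
                -> return 1
              -> return 3
            -> return 9
          -> return 27
        -> return 81
      -> return 243
    -> return 729
  -> return 2187
-> return 6561

Final answer: 6561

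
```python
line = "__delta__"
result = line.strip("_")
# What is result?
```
Trace:
  line='__delta__'
  line='__delta__', result='delta'

Final answer: 'delta'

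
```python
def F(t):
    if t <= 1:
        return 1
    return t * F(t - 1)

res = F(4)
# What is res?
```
Call trace:
F(t=4)
  F(t=3)
    F(t=2)
      F(t=1)
      -> return 1
    -> return 2
  -> return 6
-> return 24

Final answer: 24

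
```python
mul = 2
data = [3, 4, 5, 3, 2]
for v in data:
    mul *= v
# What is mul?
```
Trace:
  mul=2
  mul=6, v=3
  mul=24, v=4
  mul=120, v=5
  mul=360, v=3
  mul=720, v=2

Final answer: 720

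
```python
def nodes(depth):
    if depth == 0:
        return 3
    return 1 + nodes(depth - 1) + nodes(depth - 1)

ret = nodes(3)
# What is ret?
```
Call trace (a repeated sub-call is expanded the first time; later identical calls just restate its return value):
nodes(depth=3)
  nodes(depth=2)
    nodes(depth=1)
      nodes(depth=0)
      -> return 3
      nodes(depth=0)
      -> return 3
    -> return 7
    nodes(depth=1) -> return 7  (same call as traced above)
  -> return 15
  nodes(depth=2) -> return 15  (same call as traced above)
-> return 31

Final answer: 31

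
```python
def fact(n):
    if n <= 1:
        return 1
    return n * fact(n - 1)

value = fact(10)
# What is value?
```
Call trace:
fact(n=10)
  fact(n=9)
    fact(n=8)
      fact(n=7)
        fact(n=6)
          fact(n=5)
            fact(n=4)
              fact(n=3)
                fact(n=2)
                  fact(n=1)
                  -> return 1
                -> return 2
              -> return 6
            -> return 24
          -> return 120
        -> return 720
      -> return 5040
    -> return 40320
  -> return 362880
-> return 3628800

Final answer: 3628800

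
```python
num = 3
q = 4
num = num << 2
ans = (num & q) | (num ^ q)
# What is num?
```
Trace:
  num=3
  num=3, q=4
  num=12, q=4
  num=12, q=4, ans=12

Final answer: 12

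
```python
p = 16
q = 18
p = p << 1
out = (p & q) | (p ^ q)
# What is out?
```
Trace:
  p=16
  p=16, q=18
  p=32, q=18
  p=32, q=18, out=50

Final answer: 50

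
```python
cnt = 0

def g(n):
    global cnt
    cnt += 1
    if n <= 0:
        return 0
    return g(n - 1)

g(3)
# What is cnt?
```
Call trace:
g(n=3)
  g(n=2)
    g(n=1)
      g(n=0)
      -> return 0
    -> return 0
  -> return 0
-> return 0

cnt is incremented once per call. g is entered once for each n = 3, 2, 1, 0 (the n <= 0 call returns without recursing), i.e. 3 + 1 calls.
cnt = 4

Final answer: 4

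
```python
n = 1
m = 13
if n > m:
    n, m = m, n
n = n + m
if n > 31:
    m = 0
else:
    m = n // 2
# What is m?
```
Trace:
  n=1
  n=1, m=13
  n=1, m=13
  n=14, m=13
  n=14, m=7

Final answer: 7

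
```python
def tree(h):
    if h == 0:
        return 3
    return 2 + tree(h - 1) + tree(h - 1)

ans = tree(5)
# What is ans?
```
Call trace (a repeated sub-call is expanded the first time; later identical calls just restate its return value):
tree(h=5)
  tree(h=4)
    tree(h=3)
      tree(h=2)
        tree(h=1)
          tree(h=0)
          -> return 3
          tree(h=0)
          -> return 3
        -> return 8
        tree(h=1) -> return 8  (same call as traced above)
      -> return 18
      tree(h=2) -> return 18  (same call as traced above)
    -> return 38
    tree(h=3) -> return 38  (same call as traced above)
  -> return 78
  tree(h=4) -> return 78  (same call as traced above)
-> return 158

Final answer: 158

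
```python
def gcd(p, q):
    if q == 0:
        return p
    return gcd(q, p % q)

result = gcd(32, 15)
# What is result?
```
Call trace:
gcd(p=32, q=15)
  gcd(p=15, q=2)
    gcd(p=2, q=1)
      gcd(p=1, q=0)
      -> return 1
    -> return 1
  -> return 1
-> return 1

Final answer: 1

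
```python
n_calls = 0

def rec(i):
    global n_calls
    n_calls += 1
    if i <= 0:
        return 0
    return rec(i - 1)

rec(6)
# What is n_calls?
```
Call trace:
rec(i=6)
  rec(i=5)
    rec(i=4)
      rec(i=3)
        rec(i=2)
          rec(i=1)
            rec(i=0)
            -> return 0
          -> return 0
        -> return 0
      -> return 0
    -> return 0
  -> return 0
-> return 0

n_calls is incremented once per call. rec is entered once for each i = 6, 5, 4, 3, 2, 1, 0 (the i <= 0 call returns without recursing), i.e. 6 + 1 calls.
n_calls = 7

Final answer: 7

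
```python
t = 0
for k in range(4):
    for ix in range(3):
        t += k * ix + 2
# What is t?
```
Trace:
  t=0
  t=2, k=0, ix=0
  t=4, k=0, ix=1
  t=6, k=0, ix=2
  t=8, k=1, ix=0
  t=11, k=1, ix=1
  t=15, k=1, ix=2
  t=17, k=2, ix=0
  t=21, k=2, ix=1
  t=27, k=2, ix=2
  t=29, k=3, ix=0
  t=34, k=3, ix=1
  t=42, k=3, ix=2

Final answer: 42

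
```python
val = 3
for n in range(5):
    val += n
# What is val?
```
Trace:
  val=3
  val=3, n=0
  val=4, n=1
  val=6, n=2
  val=9, n=3
  val=13, n=4

Final answer: 13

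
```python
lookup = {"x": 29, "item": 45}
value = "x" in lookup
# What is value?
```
Trace:
  lookup={'x': 29, 'item': 45}
  lookup={'x': 29, 'item': 45}, value=True

Final answer: True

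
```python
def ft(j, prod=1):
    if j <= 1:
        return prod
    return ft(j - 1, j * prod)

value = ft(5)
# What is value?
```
Call trace:
ft(j=5, prod=1)
  ft(j=4, prod=5)
    ft(j=3, prod=20)
      ft(j=2, prod=60)
        ft(j=1, prod=120)
        -> return 120
      -> return 120
    -> return 120
  -> return 120
-> return 120

Final answer: 120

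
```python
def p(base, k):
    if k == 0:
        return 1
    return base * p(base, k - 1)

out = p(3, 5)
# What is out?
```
Call trace:
p(base=3, k=5)
  p(base=3, k=4)
    p(base=3, k=3)
      p(base=3, k=2)
        p(base=3, k=1)
          p(base=3, k=0)
          -> return 1
        -> return 3
      -> return 9
    -> return 27
  -> return 81
-> return 243

Final answer: 243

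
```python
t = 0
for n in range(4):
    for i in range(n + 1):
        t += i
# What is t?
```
Trace:
  t=0
  t=0, n=0, i=0
  t=0, n=1, i=0
  t=1, n=1, i=1
  t=1, n=2, i=0
  t=2, n=2, i=1
  t=4, n=2, i=2
  t=4, n=3, i=0
  t=5, n=3, i=1
  t=7, n=3, i=2
  t=10, n=3, i=3

Final answer: 10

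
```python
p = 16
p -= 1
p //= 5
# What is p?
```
Trace:
  p=16
  p=15
  p=3

Final answer: 3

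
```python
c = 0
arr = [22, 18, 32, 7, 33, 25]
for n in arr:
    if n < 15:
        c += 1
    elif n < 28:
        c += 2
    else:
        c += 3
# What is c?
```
Trace:
  c=0
  c=2, n=22
  c=4, n=18
  c=7, n=32
  c=8, n=7
  c=11, n=33
  c=13, n=25

Final answer: 13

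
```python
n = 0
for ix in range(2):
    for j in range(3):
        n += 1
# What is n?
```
Trace:
  n=0
  n=1, ix=0, j=0
  n=2, ix=0, j=1
  n=3, ix=0, j=2
  n=4, ix=1, j=0
  n=5, ix=1, j=1
  n=6, ix=1, j=2

Final answer: 6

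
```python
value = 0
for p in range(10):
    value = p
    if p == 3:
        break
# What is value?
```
Trace:
  value=0
  value=0, p=0
  value=1, p=1
  value=2, p=2
  value=3, p=3

Final answer: 3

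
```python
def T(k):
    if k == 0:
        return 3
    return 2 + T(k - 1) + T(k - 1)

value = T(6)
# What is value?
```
Call trace (a repeated sub-call is expanded the first time; later identical calls just restate its return value):
T(k=6)
  T(k=5)
    T(k=4)
      T(k=3)
        T(k=2)
          T(k=1)
            T(k=0)
            -> return 3
            T(k=0)
            -> return 3
          -> return 8
          T(k=1) -> return 8  (same call as traced above)
        -> return 18
        T(k=2) -> return 18  (same call as traced above)
      -> return 38
      T(k=3) -> return 38  (same call as traced above)
    -> return 78
    T(k=4) -> return 78  (same call as traced above)
  -> return 158
  T(k=5) -> return 158  (same call as traced above)
-> return 318

Final answer: 318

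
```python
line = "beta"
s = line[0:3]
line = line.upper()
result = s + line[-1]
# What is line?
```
Trace:
  line='beta'
  line='beta', s='bet'
  line='BETA', s='bet'
  line='BETA', s='bet', result='betA'

Final answer: 'BETA'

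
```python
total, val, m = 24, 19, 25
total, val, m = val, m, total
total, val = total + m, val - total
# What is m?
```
Trace:
  total=24, val=19, m=25
  total=19, val=25, m=24
  total=43, val=6, m=24

Final answer: 24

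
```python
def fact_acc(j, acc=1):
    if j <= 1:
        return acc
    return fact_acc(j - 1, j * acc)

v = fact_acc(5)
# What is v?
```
Call trace:
fact_acc(j=5, acc=1)
  fact_acc(j=4, acc=5)
    fact_acc(j=3, acc=20)
      fact_acc(j=2, acc=60)
        fact_acc(j=1, acc=120)
        -> return 120
      -> return 120
    -> return 120
  -> return 120
-> return 120

Final answer: 120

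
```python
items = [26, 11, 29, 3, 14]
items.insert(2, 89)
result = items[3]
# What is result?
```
Trace:
  items=[26, 11, 29, 3, 14]
  items=[26, 11, 89, 29, 3, 14]
  items=[26, 11, 89, 29, 3, 14], result=29

Final answer: 29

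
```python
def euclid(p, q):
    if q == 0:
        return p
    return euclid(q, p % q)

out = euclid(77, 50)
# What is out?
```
Call trace:
euclid(p=77, q=50)
  euclid(p=50, q=27)
    euclid(p=27, q=23)
      euclid(p=23, q=4)
        euclid(p=4, q=3)
          euclid(p=3, q=1)
            euclid(p=1, q=0)
            -> return 1
          -> return 1
        -> return 1
      -> return 1
    -> return 1
  -> return 1
-> return 1

Final answer: 1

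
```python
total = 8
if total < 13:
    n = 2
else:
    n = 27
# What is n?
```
Trace:
  total=8
  total=8, n=2

Final answer: 2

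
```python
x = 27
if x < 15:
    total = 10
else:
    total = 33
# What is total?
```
Trace:
  x=27
  x=27, total=33

Final answer: 33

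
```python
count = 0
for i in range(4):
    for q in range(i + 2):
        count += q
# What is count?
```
Trace:
  count=0
  count=0, i=0, q=0
  count=1, i=0, q=1
  count=1, i=1, q=0
  count=2, i=1, q=1
  count=4, i=1, q=2
  count=4, i=2, q=0
  count=5, i=2, q=1
  count=7, i=2, q=2
  count=10, i=2, q=3
  count=10, i=3, q=0
  count=11, i=3, q=1
  count=13, i=3, q=2
  count=16, i=3, q=3
  count=20, i=3, q=4

Final answer: 20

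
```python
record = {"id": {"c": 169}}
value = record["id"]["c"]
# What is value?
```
Trace:
  record={'id': {'c': 169}}
  record={'id': {'c': 169}}, value=169

Final answer: 169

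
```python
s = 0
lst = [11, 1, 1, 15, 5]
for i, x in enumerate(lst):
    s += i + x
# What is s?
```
Trace:
  s=0
  s=11, i=0, x=11
  s=13, i=1, x=1
  s=16, i=2, x=1
  s=34, i=3, x=15
  s=43, i=4, x=5

Final answer: 43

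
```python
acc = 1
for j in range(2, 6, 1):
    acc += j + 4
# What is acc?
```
Trace:
  acc=1
  acc=7, j=2
  acc=14, j=3
  acc=22, j=4
  acc=31, j=5

Final answer: 31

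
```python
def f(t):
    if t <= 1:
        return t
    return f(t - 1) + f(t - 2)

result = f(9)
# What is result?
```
Call trace (a repeated sub-call is expanded the first time; later identical calls just restate its return value):
f(t=9)
  f(t=8)
    f(t=7)
      f(t=6)
        f(t=5)
          f(t=4)
            f(t=3)
              f(t=2)
                f(t=1)
                -> return 1
                f(t=0)
                -> return 0
              -> return 1
              f(t=1)
              -> return 1
            -> return 2
            f(t=2) -> return 1  (same call as traced above)
          -> return 3
          f(t=3) -> return 2  (same call as traced above)
        -> return 5
        f(t=4) -> return 3  (same call as traced above)
      -> return 8
      f(t=5) -> return 5  (same call as traced above)
    -> return 13
    f(t=6) -> return 8  (same call as traced above)
  -> return 21
  f(t=7) -> return 13  (same call as traced above)
-> return 34

Final answer: 34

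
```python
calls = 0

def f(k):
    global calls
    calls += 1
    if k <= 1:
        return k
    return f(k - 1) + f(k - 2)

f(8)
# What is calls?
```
Call trace (a repeated sub-call is expanded the first time; later identical calls just restate its return value):
f(k=8)
  f(k=7)
    f(k=6)
      f(k=5)
        f(k=4)
          f(k=3)
            f(k=2)
              f(k=1)
              -> return 1
              f(k=0)
              -> return 0
            -> return 1
            f(k=1)
            -> return 1
          -> return 2
          f(k=2) -> return 1  (same call as traced above)
        -> return 3
        f(k=3) -> return 2  (same call as traced above)
      -> return 5
      f(k=4) -> return 3  (same call as traced above)
    -> return 8
    f(k=5) -> return 5  (same call as traced above)
  -> return 13
  f(k=6) -> return 8  (same call as traced above)
-> return 21

calls is incremented once per call, so count the calls in each subtree. Let C(k) = number of calls made by f(k).
C(0) = C(1) = 1 (base case, no recursion); C(k) = 1 + C(k - 1) + C(k - 2) otherwise.
C(2) = 1 + C(1) + C(0) = 1 + 1 + 1 = 3
C(3) = 1 + C(2) + C(1) = 1 + 3 + 1 = 5
C(4) = 1 + C(3) + C(2) = 1 + 5 + 3 = 9
C(5) = 1 + C(4) + C(3) = 1 + 9 + 5 = 15
C(6) = 1 + C(5) + C(4) = 1 + 15 + 9 = 25
C(7) = 1 + C(6) + C(5) = 1 + 25 + 15 = 41
C(8) = 1 + C(7) + C(6) = 1 + 41 + 25 = 67
calls = C(8) = 67

Final answer: 67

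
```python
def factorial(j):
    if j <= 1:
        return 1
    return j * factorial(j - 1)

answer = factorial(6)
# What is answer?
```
Call trace:
factorial(j=6)
  factorial(j=5)
    factorial(j=4)
      factorial(j=3)
        factorial(j=2)
          factorial(j=1)
          -> return 1
        -> return 2
      -> return 6
    -> return 24
  -> return 120
-> return 720

Final answer: 720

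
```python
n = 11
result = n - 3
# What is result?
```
Trace:
  n=11
  n=11, result=8

Final answer: 8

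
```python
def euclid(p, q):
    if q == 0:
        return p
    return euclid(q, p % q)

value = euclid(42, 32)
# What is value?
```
Call trace:
euclid(p=42, q=32)
  euclid(p=32, q=10)
    euclid(p=10, q=2)
      euclid(p=2, q=0)
      -> return 2
    -> return 2
  -> return 2
-> return 2

Final answer: 2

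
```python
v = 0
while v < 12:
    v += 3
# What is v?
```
Trace:
  v=0
  v=3
  v=6
  v=9
  v=12

Final answer: 12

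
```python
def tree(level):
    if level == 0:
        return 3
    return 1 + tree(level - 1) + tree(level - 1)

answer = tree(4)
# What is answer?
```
Call trace (a repeated sub-call is expanded the first time; later identical calls just restate its return value):
tree(level=4)
  tree(level=3)
    tree(level=2)
      tree(level=1)
        tree(level=0)
        -> return 3
        tree(level=0)
        -> return 3
      -> return 7
      tree(level=1) -> return 7  (same call as traced above)
    -> return 15
    tree(level=2) -> return 15  (same call as traced above)
  -> return 31
  tree(level=3) -> return 31  (same call as traced above)
-> return 63

Final answer: 63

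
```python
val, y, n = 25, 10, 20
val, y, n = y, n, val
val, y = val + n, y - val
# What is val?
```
Trace:
  val=25, y=10, n=20
  val=10, y=20, n=25
  val=35, y=10, n=25

Final answer: 35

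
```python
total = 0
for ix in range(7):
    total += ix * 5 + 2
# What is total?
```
Trace:
  total=0
  total=2, ix=0
  total=9, ix=1
  total=21, ix=2
  total=38, ix=3
  total=60, ix=4
  total=87, ix=5
  total=119, ix=6

Final answer: 119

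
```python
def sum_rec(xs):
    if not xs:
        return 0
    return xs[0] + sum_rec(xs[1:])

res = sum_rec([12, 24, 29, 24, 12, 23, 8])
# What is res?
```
Call trace:
sum_rec(xs=[12, 24, 29, 24, 12, 23, 8])
  sum_rec(xs=[24, 29, 24, 12, 23, 8])
    sum_rec(xs=[29, 24, 12, 23, 8])
      sum_rec(xs=[24, 12, 23, 8])
        sum_rec(xs=[12, 23, 8])
          sum_rec(xs=[23, 8])
            sum_rec(xs=[8])
              sum_rec(xs=[])
              -> return 0
            -> return 8
          -> return 31
        -> return 43
      -> return 67
    -> return 96
  -> return 120
-> return 132

Final answer: 132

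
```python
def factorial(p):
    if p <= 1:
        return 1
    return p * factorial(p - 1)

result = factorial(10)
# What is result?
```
Call trace:
factorial(p=10)
  factorial(p=9)
    factorial(p=8)
      factorial(p=7)
        factorial(p=6)
          factorial(p=5)
            factorial(p=4)
              factorial(p=3)
                factorial(p=2)
                  factorial(p=1)
                  -> return 1
                -> return 2
              -> return 6
            -> return 24
          -> return 120
        -> return 720
      -> return 5040
    -> return 40320
  -> return 362880
-> return 3628800

Final answer: 3628800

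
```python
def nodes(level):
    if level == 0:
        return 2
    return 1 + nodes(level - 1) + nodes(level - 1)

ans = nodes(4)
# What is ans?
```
Call trace (a repeated sub-call is expanded the first time; later identical calls just restate its return value):
nodes(level=4)
  nodes(level=3)
    nodes(level=2)
      nodes(level=1)
        nodes(level=0)
        -> return 2
        nodes(level=0)
        -> return 2
      -> return 5
      nodes(level=1) -> return 5  (same call as traced above)
    -> return 11
    nodes(level=2) -> return 11  (same call as traced above)
  -> return 23
  nodes(level=3) -> return 23  (same call as traced above)
-> return 47

Final answer: 47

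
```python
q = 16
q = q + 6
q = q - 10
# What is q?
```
Trace:
  q=16
  q=22
  q=12

Final answer: 12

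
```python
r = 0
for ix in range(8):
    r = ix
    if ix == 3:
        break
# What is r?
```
Trace:
  r=0
  r=0, ix=0
  r=1, ix=1
  r=2, ix=2
  r=3, ix=3

Final answer: 3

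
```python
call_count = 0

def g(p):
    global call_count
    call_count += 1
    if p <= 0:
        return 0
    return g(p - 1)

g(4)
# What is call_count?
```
Call trace:
g(p=4)
  g(p=3)
    g(p=2)
      g(p=1)
        g(p=0)
        -> return 0
      -> return 0
    -> return 0
  -> return 0
-> return 0

call_count is incremented once per call. g is entered once for each p = 4, 3, 2, 1, 0 (the p <= 0 call returns without recursing), i.e. 4 + 1 calls.
call_count = 5

Final answer: 5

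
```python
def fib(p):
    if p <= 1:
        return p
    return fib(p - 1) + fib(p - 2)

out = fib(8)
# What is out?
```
Call trace (a repeated sub-call is expanded the first time; later identical calls just restate its return value):
fib(p=8)
  fib(p=7)
    fib(p=6)
      fib(p=5)
        fib(p=4)
          fib(p=3)
            fib(p=2)
              fib(p=1)
              -> return 1
              fib(p=0)
              -> return 0
            -> return 1
            fib(p=1)
            -> return 1
          -> return 2
          fib(p=2) -> return 1  (same call as traced above)
        -> return 3
        fib(p=3) -> return 2  (same call as traced above)
      -> return 5
      fib(p=4) -> return 3  (same call as traced above)
    -> return 8
    fib(p=5) -> return 5  (same call as traced above)
  -> return 13
  fib(p=6) -> return 8  (same call as traced above)
-> return 21

Final answer: 21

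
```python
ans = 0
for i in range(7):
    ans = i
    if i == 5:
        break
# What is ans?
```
Trace:
  ans=0
  ans=0, i=0
  ans=1, i=1
  ans=2, i=2
  ans=3, i=3
  ans=4, i=4
  ans=5, i=5

Final answer: 5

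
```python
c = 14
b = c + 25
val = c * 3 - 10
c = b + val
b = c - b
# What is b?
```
Trace:
  c=14
  c=14, b=39
  c=14, b=39, val=32
  c=71, b=39, val=32
  c=71, b=32, val=32

Final answer: 32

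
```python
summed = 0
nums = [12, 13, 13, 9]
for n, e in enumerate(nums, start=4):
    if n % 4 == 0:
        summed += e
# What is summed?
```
Trace:
  summed=0
  summed=12, n=4, e=12
  summed=12, n=5, e=13
  summed=12, n=6, e=13
  summed=12, n=7, e=9

Final answer: 12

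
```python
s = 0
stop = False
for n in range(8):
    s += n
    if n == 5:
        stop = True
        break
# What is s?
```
Trace:
  s=0
  s=0, stop=False
  s=0, stop=False, n=0
  s=1, stop=False, n=1
  s=3, stop=False, n=2
  s=6, stop=False, n=3
  s=10, stop=False, n=4
  s=15, stop=True, n=5

Final answer: 15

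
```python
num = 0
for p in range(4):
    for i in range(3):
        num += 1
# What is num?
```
Trace:
  num=0
  num=1, p=0, i=0
  num=2, p=0, i=1
  num=3, p=0, i=2
  num=4, p=1, i=0
  num=5, p=1, i=1
  num=6, p=1, i=2
  num=7, p=2, i=0
  num=8, p=2, i=1
  num=9, p=2, i=2
  num=10, p=3, i=0
  num=11, p=3, i=1
  num=12, p=3, i=2

Final answer: 12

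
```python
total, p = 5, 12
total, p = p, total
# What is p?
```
Trace:
  total=5, p=12
  total=12, p=5

Final answer: 5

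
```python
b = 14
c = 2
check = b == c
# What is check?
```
Trace:
  b=14
  b=14, c=2
  b=14, c=2, check=False

Final answer: False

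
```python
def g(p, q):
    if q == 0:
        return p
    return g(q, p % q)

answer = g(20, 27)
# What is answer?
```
Call trace:
g(p=20, q=27)
  g(p=27, q=20)
    g(p=20, q=7)
      g(p=7, q=6)
        g(p=6, q=1)
          g(p=1, q=0)
          -> return 1
        -> return 1
      -> return 1
    -> return 1
  -> return 1
-> return 1

Final answer: 1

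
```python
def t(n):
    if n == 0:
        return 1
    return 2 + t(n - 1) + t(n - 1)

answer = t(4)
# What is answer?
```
Call trace (a repeated sub-call is expanded the first time; later identical calls just restate its return value):
t(n=4)
  t(n=3)
    t(n=2)
      t(n=1)
        t(n=0)
        -> return 1
        t(n=0)
        -> return 1
      -> return 4
      t(n=1) -> return 4  (same call as traced above)
    -> return 10
    t(n=2) -> return 10  (same call as traced above)
  -> return 22
  t(n=3) -> return 22  (same call as traced above)
-> return 46

Final answer: 46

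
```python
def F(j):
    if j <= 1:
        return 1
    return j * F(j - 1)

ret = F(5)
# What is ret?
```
Call trace:
F(j=5)
  F(j=4)
    F(j=3)
      F(j=2)
        F(j=1)
        -> return 1
      -> return 2
    -> return 6
  -> return 24
-> return 120

Final answer: 120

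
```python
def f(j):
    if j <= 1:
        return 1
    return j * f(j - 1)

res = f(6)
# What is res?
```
Call trace:
f(j=6)
  f(j=5)
    f(j=4)
      f(j=3)
        f(j=2)
          f(j=1)
          -> return 1
        -> return 2
      -> return 6
    -> return 24
  -> return 120
-> return 720

Final answer: 720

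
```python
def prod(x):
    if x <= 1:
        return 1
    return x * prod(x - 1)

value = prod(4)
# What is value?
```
Call trace:
prod(x=4)
  prod(x=3)
    prod(x=2)
      prod(x=1)
      -> return 1
    -> return 2
  -> return 6
-> return 24

Final answer: 24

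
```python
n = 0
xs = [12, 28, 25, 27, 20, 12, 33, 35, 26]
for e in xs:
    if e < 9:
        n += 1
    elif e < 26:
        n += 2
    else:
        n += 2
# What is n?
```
Trace:
  n=0
  n=2, e=12
  n=4, e=28
  n=6, e=25
  n=8, e=27
  n=10, e=20
  n=12, e=12
  n=14, e=33
  n=16, e=35
  n=18, e=26

Final answer: 18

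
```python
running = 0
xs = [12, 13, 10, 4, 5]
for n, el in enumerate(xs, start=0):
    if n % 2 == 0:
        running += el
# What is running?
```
Trace:
  running=0
  running=12, n=0, el=12
  running=12, n=1, el=13
  running=22, n=2, el=10
  running=22, n=3, el=4
  running=27, n=4, el=5

Final answer: 27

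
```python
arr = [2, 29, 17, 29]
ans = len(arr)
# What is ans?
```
Trace:
  arr=[2, 29, 17, 29]
  arr=[2, 29, 17, 29], ans=4

Final answer: 4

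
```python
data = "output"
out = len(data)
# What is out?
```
Trace:
  data='output'
  data='output', out=6

Final answer: 6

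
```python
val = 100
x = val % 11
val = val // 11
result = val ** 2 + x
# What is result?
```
Trace:
  val=100
  val=100, x=1
  val=9, x=1
  val=9, x=1, result=82

Final answer: 82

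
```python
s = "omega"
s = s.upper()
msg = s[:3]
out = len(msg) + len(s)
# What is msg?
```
Trace:
  s='omega'
  s='OMEGA'
  s='OMEGA', msg='OME'
  s='OMEGA', msg='OME', out=8

Final answer: 'OME'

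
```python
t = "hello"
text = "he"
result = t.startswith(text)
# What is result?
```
Trace:
  t='hello'
  t='hello', text='he'
  t='hello', text='he', result=True

Final answer: True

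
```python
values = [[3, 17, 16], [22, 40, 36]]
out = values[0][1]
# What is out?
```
Trace:
  values=[[3, 17, 16], [22, 40, 36]]
  values=[[3, 17, 16], [22, 40, 36]], out=17

Final answer: 17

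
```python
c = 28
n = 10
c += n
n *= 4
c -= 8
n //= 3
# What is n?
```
Trace:
  c=28
  c=28, n=10
  c=38, n=10
  c=38, n=40
  c=30, n=40
  c=30, n=13

Final answer: 13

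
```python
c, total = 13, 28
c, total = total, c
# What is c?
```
Trace:
  c=13, total=28
  c=28, total=13

Final answer: 28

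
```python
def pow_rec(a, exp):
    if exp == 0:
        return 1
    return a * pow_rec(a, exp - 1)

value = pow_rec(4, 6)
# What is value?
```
Call trace:
pow_rec(a=4, exp=6)
  pow_rec(a=4, exp=5)
    pow_rec(a=4, exp=4)
      pow_rec(a=4, exp=3)
        pow_rec(a=4, exp=2)
          pow_rec(a=4, exp=1)
            pow_rec(a=4, exp=0)
            -> return 1
          -> return 4
        -> return 16
      -> return 64
    -> return 256
  -> return 1024
-> return 4096

Final answer: 4096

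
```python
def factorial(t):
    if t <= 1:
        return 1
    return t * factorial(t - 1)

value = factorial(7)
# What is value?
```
Call trace:
factorial(t=7)
  factorial(t=6)
    factorial(t=5)
      factorial(t=4)
        factorial(t=3)
          factorial(t=2)
            factorial(t=1)
            -> return 1
          -> return 2
        -> return 6
      -> return 24
    -> return 120
  -> return 720
-> return 5040

Final answer: 5040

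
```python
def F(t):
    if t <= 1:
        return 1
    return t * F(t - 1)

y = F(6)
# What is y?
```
Call trace:
F(t=6)
  F(t=5)
    F(t=4)
      F(t=3)
        F(t=2)
          F(t=1)
          -> return 1
        -> return 2
      -> return 6
    -> return 24
  -> return 120
-> return 720

Final answer: 720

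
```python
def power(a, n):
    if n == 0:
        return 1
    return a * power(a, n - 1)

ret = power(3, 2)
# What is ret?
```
Call trace:
power(a=3, n=2)
  power(a=3, n=1)
    power(a=3, n=0)
    -> return 1
  -> return 3
-> return 9

Final answer: 9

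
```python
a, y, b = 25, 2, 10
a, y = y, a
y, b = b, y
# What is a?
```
Trace:
  a=25, y=2, b=10
  a=2, y=25, b=10
  a=2, y=10, b=25

Final answer: 2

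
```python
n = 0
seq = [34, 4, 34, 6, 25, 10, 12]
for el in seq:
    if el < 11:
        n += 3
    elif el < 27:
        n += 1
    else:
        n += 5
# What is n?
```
Trace:
  n=0
  n=5, el=34
  n=8, el=4
  n=13, el=34
  n=16, el=6
  n=17, el=25
  n=20, el=10
  n=21, el=12

Final answer: 21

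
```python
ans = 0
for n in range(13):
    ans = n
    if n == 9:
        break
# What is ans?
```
Trace:
  ans=0
  ans=0, n=0
  ans=1, n=1
  ans=2, n=2
  ans=3, n=3
  ans=4, n=4
  ans=5, n=5
  ans=6, n=6
  ans=7, n=7
  ans=8, n=8
  ans=9, n=9

Final answer: 9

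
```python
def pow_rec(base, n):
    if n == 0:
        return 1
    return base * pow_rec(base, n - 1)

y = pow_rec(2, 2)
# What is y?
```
Call trace:
pow_rec(base=2, n=2)
  pow_rec(base=2, n=1)
    pow_rec(base=2, n=0)
    -> return 1
  -> return 2
-> return 4

Final answer: 4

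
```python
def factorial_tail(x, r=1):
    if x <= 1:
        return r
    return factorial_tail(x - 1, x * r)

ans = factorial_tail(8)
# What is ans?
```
Call trace:
factorial_tail(x=8, r=1)
  factorial_tail(x=7, r=8)
    factorial_tail(x=6, r=56)
      factorial_tail(x=5, r=336)
        factorial_tail(x=4, r=1680)
          factorial_tail(x=3, r=6720)
            factorial_tail(x=2, r=20160)
              factorial_tail(x=1, r=40320)
              -> return 40320
            -> return 40320
          -> return 40320
        -> return 40320
      -> return 40320
    -> return 40320
  -> return 40320
-> return 40320

Final answer: 40320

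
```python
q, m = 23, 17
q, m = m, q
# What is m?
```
Trace:
  q=23, m=17
  q=17, m=23

Final answer: 23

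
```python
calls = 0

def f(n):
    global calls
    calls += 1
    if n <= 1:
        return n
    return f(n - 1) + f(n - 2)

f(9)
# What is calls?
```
Call trace (a repeated sub-call is expanded the first time; later identical calls just restate its return value):
f(n=9)
  f(n=8)
    f(n=7)
      f(n=6)
        f(n=5)
          f(n=4)
            f(n=3)
              f(n=2)
                f(n=1)
                -> return 1
                f(n=0)
                -> return 0
              -> return 1
              f(n=1)
              -> return 1
            -> return 2
            f(n=2) -> return 1  (same call as traced above)
          -> return 3
          f(n=3) -> return 2  (same call as traced above)
        -> return 5
        f(n=4) -> return 3  (same call as traced above)
      -> return 8
      f(n=5) -> return 5  (same call as traced above)
    -> return 13
    f(n=6) -> return 8  (same call as traced above)
  -> return 21
  f(n=7) -> return 13  (same call as traced above)
-> return 34

calls is incremented once per call, so count the calls in each subtree. Let C(n) = number of calls made by f(n).
C(0) = C(1) = 1 (base case, no recursion); C(n) = 1 + C(n - 1) + C(n - 2) otherwise.
C(2) = 1 + C(1) + C(0) = 1 + 1 + 1 = 3
C(3) = 1 + C(2) + C(1) = 1 + 3 + 1 = 5
C(4) = 1 + C(3) + C(2) = 1 + 5 + 3 = 9
C(5) = 1 + C(4) + C(3) = 1 + 9 + 5 = 15
C(6) = 1 + C(5) + C(4) = 1 + 15 + 9 = 25
C(7) = 1 + C(6) + C(5) = 1 + 25 + 15 = 41
C(8) = 1 + C(7) + C(6) = 1 + 41 + 25 = 67
C(9) = 1 + C(8) + C(7) = 1 + 67 + 41 = 109
calls = C(9) = 109

Final answer: 109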